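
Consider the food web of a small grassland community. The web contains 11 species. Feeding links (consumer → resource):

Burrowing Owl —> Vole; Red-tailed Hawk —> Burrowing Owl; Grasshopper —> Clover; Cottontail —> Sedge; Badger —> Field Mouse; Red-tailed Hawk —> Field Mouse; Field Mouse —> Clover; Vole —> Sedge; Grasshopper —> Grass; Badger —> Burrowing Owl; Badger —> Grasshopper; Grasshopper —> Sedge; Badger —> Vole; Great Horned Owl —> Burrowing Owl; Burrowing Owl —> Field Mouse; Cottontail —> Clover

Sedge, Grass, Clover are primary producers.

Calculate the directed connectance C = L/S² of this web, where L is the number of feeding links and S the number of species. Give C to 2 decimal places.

C = 0.13

The web has S = 11 species and L = 16 feeding links.
C = L / S² = 16 / 121 = 0.1322 ≈ 0.13.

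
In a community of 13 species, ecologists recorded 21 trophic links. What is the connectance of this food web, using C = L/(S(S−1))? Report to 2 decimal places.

The web has S = 13 species and L = 21 feeding links.
C = L / (S(S−1)) = 21 / 156 = 0.1346 ≈ 0.13.

C = 0.13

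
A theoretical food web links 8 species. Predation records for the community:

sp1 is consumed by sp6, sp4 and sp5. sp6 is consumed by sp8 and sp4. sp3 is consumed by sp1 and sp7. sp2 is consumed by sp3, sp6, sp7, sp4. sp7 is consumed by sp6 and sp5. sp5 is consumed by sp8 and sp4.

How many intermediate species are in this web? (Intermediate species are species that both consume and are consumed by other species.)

Intermediate species (has both prey and predators): sp3, sp1, sp7, sp5, sp6.
Count: 5.

5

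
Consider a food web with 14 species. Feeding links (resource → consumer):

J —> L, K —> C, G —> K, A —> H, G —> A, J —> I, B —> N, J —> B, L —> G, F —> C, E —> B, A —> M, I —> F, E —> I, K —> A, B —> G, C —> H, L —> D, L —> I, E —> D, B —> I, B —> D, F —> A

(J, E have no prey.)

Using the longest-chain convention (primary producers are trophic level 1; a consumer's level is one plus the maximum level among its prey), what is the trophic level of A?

J is a producer → level 1.
L eats J → level 2.
I eats L (level 2); other prey at levels: J 1, E 1, B 2 → level 3.
F eats I → level 4.
A eats F (level 4); other prey at levels: G 3, K 4 → level 5.

Trophic level 5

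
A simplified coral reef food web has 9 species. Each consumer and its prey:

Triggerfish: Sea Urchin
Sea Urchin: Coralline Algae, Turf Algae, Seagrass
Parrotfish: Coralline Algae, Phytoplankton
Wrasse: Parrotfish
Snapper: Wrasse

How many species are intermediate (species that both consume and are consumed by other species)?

3

Intermediate species (has both prey and predators): Parrotfish, Sea Urchin, Wrasse.
Count: 3.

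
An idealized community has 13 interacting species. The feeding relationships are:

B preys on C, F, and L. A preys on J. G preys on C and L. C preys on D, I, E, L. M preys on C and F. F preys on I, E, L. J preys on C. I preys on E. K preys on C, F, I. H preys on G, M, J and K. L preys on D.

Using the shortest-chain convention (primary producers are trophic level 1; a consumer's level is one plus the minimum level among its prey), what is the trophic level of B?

Trophic level 3

D is a producer → level 1.
L eats D → level 2.
B eats L → level 3.
No prey of B is below level 2, so 3 is the minimum.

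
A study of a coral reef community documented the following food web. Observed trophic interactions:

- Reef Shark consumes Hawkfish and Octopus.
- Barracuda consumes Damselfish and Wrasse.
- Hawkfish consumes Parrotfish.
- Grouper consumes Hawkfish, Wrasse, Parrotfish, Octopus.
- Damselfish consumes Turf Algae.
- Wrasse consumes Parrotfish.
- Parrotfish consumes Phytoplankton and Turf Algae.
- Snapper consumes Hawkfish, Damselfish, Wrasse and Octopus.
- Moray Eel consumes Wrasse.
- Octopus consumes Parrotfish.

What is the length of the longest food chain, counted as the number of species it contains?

4 species

One longest chain: Phytoplankton → Parrotfish → Octopus → Reef Shark.
It has 4 species and 3 links.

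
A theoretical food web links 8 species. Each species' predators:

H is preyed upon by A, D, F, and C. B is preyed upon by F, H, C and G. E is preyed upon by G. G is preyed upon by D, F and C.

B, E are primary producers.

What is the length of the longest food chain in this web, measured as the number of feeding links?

2 links

One longest chain: B → H → A.
It has 3 species and 2 links.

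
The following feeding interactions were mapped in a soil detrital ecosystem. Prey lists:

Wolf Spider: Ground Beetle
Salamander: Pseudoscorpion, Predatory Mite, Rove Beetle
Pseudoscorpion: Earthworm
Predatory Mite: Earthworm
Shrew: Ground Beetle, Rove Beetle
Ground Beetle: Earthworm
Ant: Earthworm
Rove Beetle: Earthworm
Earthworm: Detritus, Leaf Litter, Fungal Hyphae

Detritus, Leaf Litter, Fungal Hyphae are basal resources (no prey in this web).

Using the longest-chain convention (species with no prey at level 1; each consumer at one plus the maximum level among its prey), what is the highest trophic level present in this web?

Basal resources (level 1): Detritus, Leaf Litter, Fungal Hyphae.
Detritus → Earthworm → Rove Beetle → Shrew gives Shrew level 4.
No species has a prey at level 4, so no species reaches level 5.

4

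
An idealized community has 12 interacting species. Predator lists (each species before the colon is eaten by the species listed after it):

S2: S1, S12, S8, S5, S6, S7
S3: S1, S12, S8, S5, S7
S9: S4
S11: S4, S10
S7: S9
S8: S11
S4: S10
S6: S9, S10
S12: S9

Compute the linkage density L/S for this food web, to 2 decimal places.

L/S = 1.67

There are L = 20 links among S = 12 species.
L/S = 20/12 = 1.6667 ≈ 1.67.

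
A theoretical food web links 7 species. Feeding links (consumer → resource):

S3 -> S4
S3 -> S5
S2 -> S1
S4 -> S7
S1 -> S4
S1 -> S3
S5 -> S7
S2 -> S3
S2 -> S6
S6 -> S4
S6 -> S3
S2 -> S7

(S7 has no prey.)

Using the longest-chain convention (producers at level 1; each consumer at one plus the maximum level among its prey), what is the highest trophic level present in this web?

Producers (level 1): S7.
S7 → S5 → S3 → S6 → S2 gives S2 level 5.
No species has a prey at level 5, so no species reaches level 6.

5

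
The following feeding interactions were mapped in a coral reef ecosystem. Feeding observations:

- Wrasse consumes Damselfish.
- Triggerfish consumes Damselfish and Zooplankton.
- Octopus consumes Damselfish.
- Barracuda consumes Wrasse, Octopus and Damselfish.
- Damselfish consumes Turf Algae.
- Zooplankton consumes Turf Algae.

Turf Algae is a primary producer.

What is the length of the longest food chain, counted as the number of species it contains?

4 species

One longest chain: Turf Algae → Damselfish → Wrasse → Barracuda.
It has 4 species and 3 links.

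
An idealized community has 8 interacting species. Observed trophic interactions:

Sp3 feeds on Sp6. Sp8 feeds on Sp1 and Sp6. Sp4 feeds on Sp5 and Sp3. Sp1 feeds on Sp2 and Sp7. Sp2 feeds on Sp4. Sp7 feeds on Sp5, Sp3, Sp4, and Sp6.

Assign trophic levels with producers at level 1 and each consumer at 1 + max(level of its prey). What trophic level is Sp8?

Sp6 is a producer → level 1.
Sp3 eats Sp6 → level 2.
Sp4 eats Sp3 (level 2); other prey at levels: Sp5 1 → level 3.
Sp7 eats Sp4 (level 3); other prey at levels: Sp5 1, Sp6 1, Sp3 2 → level 4.
Sp1 eats Sp7 (level 4); other prey at levels: Sp2 4 → level 5.
Sp8 eats Sp1 (level 5); other prey at levels: Sp6 1 → level 6.

Trophic level 6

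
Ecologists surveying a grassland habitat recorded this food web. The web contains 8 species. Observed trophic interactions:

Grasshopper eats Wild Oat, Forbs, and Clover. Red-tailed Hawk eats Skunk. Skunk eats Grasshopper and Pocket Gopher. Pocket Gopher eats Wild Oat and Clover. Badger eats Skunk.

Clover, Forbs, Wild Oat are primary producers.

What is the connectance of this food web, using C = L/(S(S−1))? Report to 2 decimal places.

The web has S = 8 species and L = 9 feeding links.
C = L / (S(S−1)) = 9 / 56 = 0.1607 ≈ 0.16.

C = 0.16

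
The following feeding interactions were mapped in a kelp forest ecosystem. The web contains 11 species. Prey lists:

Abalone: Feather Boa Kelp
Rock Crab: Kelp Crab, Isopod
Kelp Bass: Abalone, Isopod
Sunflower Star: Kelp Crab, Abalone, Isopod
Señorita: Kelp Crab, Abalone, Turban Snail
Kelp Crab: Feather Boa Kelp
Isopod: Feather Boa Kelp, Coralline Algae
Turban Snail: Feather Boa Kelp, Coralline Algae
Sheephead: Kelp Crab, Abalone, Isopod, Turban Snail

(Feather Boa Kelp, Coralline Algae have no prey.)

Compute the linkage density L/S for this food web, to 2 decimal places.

There are L = 20 links among S = 11 species.
L/S = 20/11 = 1.8182 ≈ 1.82.

L/S = 1.82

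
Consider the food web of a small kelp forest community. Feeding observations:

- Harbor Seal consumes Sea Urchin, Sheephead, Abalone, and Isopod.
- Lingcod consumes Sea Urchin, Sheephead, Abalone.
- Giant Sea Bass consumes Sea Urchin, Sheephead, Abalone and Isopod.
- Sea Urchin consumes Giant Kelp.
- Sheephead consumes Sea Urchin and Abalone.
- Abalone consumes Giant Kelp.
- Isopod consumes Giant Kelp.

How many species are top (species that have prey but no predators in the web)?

3

Top species (has prey, but nothing eats it): Harbor Seal, Lingcod, Giant Sea Bass.
Count: 3.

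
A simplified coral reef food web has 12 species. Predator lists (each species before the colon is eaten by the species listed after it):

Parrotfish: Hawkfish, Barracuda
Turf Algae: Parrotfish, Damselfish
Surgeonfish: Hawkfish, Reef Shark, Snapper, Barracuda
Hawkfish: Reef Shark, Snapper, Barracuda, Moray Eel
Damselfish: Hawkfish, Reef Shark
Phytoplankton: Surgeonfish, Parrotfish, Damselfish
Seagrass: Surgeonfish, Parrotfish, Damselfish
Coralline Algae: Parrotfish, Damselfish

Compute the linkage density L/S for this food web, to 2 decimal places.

There are L = 22 links among S = 12 species.
L/S = 22/12 = 1.8333 ≈ 1.83.

L/S = 1.83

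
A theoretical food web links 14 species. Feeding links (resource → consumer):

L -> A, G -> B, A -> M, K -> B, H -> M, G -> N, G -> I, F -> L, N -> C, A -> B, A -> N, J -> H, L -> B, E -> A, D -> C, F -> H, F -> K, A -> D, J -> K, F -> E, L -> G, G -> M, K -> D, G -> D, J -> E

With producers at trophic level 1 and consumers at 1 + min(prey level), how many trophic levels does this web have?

4

Producers (level 1): F, J.
Following each consumer down to its lowest-level prey: F → K → D → C (levels 1 through 4).
All prey of C (D 3, N 4) are at level 3 or above, so C is at level 1 + 3 = 4.
Every consumer has at least one prey at level 3 or below, so none exceeds level 4.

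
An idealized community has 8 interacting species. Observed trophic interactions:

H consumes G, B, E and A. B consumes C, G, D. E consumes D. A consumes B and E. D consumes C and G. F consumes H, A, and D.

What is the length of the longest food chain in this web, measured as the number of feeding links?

5 links

One longest chain: G → D → E → A → H → F.
It has 6 species and 5 links.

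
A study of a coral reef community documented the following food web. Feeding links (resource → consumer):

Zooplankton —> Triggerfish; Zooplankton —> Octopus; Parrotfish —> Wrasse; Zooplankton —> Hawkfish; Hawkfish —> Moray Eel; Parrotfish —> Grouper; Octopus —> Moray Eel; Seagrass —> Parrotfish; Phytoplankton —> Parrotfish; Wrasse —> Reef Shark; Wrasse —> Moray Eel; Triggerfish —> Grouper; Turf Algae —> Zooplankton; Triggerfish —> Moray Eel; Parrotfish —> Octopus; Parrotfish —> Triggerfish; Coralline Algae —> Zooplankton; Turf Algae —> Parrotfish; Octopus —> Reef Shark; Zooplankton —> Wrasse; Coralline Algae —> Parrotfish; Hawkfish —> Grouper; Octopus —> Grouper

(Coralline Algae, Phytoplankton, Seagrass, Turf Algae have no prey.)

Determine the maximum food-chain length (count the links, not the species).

One longest chain: Coralline Algae → Parrotfish → Wrasse → Reef Shark.
It has 4 species and 3 links.

3 links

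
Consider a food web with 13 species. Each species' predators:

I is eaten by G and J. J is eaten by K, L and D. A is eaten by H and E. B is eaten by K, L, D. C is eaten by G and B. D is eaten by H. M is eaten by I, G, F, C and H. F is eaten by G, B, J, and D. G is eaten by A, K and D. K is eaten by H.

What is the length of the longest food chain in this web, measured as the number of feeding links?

4 links

One longest chain: M → C → G → A → E.
It has 5 species and 4 links.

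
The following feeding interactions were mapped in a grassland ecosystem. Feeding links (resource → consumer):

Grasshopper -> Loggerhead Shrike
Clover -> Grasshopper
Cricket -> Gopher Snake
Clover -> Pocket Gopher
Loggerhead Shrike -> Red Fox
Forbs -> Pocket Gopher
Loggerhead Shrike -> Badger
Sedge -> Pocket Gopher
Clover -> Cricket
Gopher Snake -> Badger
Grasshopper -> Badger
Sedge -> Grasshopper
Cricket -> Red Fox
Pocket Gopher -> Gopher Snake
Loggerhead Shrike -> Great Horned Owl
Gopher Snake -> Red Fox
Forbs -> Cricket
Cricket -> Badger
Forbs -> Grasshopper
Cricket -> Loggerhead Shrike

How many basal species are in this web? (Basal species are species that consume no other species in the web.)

3

Basal species (no prey listed): Forbs, Clover, Sedge.
Count: 3.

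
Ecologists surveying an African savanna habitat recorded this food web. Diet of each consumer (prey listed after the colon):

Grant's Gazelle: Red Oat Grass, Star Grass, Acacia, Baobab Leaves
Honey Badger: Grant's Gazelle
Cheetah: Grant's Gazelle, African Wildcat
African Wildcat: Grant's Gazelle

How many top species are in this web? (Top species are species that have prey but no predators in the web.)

2

Top species (has prey, but nothing eats it): Honey Badger, Cheetah.
Count: 2.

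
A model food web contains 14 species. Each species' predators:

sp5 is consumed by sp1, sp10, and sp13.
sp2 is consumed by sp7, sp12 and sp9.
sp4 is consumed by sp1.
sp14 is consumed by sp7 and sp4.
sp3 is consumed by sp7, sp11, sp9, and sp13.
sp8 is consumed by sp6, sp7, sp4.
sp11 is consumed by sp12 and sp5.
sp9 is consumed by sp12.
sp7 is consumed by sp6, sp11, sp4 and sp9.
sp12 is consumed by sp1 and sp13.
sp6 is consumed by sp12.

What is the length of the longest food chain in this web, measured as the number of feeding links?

4 links

One longest chain: sp14 → sp7 → sp11 → sp5 → sp1.
It has 5 species and 4 links.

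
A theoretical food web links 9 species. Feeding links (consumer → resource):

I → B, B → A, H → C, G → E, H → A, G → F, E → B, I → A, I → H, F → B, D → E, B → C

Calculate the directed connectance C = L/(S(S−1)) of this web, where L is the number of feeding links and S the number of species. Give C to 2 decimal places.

The web has S = 9 species and L = 12 feeding links.
C = L / (S(S−1)) = 12 / 72 = 0.1667 ≈ 0.17.

C = 0.17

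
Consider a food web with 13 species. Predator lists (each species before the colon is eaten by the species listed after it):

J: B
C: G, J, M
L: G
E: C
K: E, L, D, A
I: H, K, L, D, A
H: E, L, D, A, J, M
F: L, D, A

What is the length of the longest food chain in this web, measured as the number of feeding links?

5 links

One longest chain: I → H → E → C → J → B.
It has 6 species and 5 links.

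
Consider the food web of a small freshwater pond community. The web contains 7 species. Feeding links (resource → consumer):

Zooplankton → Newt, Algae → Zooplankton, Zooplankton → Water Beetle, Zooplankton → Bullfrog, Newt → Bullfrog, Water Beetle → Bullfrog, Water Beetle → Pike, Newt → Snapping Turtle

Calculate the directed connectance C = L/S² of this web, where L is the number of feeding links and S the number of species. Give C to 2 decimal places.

The web has S = 7 species and L = 8 feeding links.
C = L / S² = 8 / 49 = 0.1633 ≈ 0.16.

C = 0.16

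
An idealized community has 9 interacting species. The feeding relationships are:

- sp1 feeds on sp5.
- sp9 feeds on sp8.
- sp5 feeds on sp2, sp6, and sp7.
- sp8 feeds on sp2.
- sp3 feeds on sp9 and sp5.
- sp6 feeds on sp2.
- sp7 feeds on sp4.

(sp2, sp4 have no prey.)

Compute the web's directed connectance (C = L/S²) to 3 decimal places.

C = 0.123

The web has S = 9 species and L = 10 feeding links.
C = L / S² = 10 / 81 = 0.1235 ≈ 0.123.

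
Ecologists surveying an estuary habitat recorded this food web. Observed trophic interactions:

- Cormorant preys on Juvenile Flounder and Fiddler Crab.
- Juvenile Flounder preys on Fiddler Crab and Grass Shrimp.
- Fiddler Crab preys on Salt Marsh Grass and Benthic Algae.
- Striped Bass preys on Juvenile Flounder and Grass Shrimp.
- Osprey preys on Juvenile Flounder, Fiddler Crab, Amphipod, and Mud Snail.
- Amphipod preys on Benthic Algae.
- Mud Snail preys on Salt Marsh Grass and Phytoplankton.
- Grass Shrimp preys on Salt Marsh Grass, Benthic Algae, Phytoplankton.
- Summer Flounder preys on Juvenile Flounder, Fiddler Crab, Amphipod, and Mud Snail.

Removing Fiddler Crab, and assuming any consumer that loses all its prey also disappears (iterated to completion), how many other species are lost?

0

Remove Fiddler Crab.
Every predator of it retains at least one other prey: Juvenile Flounder still has Grass Shrimp; Cormorant still has Juvenile Flounder; Osprey still has Mud Snail, Amphipod, Juvenile Flounder; Summer Flounder still has Mud Snail, Amphipod, Juvenile Flounder.
No consumer loses all prey, so no secondary extinctions occur.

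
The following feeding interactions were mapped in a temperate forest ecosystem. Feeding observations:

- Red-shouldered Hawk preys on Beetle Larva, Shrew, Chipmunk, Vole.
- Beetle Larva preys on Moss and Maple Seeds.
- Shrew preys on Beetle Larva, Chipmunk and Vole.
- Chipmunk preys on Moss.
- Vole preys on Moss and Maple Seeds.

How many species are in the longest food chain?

4 species

One longest chain: Maple Seeds → Beetle Larva → Shrew → Red-shouldered Hawk.
It has 4 species and 3 links.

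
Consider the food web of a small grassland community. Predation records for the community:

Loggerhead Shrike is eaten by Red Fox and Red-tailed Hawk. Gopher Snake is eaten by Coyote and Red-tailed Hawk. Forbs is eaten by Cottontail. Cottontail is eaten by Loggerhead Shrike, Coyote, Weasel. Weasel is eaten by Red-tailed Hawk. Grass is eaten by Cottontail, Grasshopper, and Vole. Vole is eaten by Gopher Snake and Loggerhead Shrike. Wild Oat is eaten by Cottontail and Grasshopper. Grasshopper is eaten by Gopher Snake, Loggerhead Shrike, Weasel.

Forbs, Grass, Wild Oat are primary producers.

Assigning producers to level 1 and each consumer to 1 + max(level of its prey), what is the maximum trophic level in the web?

4

Producers (level 1): Forbs, Grass, Wild Oat.
Grass → Vole → Loggerhead Shrike → Red Fox gives Red Fox level 4.
No species has a prey at level 4, so no species reaches level 5.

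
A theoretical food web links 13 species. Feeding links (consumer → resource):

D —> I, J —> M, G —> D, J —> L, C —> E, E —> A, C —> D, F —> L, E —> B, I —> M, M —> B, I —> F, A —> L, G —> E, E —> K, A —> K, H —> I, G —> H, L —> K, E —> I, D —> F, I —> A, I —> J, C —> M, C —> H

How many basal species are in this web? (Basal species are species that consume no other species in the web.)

Basal species (no prey listed): B, K.
Count: 2.

2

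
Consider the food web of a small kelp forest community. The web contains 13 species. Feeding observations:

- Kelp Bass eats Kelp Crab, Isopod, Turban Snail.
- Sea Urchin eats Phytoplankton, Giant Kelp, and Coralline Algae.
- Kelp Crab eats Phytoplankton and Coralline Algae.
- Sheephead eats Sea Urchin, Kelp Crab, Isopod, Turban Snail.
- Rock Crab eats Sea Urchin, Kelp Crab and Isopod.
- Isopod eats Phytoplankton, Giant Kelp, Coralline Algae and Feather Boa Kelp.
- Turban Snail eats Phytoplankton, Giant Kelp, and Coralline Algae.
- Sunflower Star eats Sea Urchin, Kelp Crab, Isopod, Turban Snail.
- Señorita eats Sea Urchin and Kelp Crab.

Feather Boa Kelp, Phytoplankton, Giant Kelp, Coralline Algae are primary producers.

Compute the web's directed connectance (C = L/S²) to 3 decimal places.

The web has S = 13 species and L = 28 feeding links.
C = L / S² = 28 / 169 = 0.1657 ≈ 0.166.

C = 0.166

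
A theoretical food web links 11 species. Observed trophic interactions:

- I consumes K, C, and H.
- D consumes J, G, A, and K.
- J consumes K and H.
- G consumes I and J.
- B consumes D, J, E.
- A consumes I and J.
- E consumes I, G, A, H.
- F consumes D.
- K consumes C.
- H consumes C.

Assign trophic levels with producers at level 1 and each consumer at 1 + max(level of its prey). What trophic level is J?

Trophic level 3

C is a producer → level 1.
K eats C → level 2.
J eats K (level 2); other prey at levels: H 2 → level 3.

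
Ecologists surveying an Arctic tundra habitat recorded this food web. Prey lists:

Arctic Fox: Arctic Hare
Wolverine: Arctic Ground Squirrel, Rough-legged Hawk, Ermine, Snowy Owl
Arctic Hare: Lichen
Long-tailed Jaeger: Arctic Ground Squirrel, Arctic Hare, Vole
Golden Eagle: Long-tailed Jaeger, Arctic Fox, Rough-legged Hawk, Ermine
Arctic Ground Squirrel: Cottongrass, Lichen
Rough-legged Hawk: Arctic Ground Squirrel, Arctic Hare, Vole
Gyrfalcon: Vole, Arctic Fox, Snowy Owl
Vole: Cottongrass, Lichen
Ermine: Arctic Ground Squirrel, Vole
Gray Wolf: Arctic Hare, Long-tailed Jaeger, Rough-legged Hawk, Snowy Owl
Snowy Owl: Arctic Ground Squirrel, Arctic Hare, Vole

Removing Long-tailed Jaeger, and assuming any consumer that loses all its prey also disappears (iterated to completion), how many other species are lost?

Remove Long-tailed Jaeger.
Every predator of it retains at least one other prey: Golden Eagle still has Arctic Fox, Rough-legged Hawk, Ermine; Gray Wolf still has Arctic Hare, Rough-legged Hawk, Snowy Owl.
No consumer loses all prey, so no secondary extinctions occur.

0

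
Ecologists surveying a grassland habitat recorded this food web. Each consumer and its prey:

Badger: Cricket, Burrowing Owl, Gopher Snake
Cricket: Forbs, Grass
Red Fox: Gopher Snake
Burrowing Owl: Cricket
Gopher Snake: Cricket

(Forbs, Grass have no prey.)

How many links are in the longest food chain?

3 links

One longest chain: Forbs → Cricket → Gopher Snake → Red Fox.
It has 4 species and 3 links.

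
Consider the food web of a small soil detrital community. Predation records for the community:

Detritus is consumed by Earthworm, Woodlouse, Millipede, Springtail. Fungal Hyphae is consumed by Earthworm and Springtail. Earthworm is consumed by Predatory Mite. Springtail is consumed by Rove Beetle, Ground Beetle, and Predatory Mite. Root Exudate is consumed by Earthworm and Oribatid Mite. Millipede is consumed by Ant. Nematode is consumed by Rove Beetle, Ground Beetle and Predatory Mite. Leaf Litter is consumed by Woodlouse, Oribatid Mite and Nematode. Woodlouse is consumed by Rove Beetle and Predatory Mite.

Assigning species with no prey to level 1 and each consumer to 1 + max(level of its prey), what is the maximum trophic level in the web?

Basal resources (level 1): Fungal Hyphae, Leaf Litter, Detritus, Root Exudate.
Fungal Hyphae → Springtail → Rove Beetle gives Rove Beetle level 3.
No species has a prey at level 3, so no species reaches level 4.

3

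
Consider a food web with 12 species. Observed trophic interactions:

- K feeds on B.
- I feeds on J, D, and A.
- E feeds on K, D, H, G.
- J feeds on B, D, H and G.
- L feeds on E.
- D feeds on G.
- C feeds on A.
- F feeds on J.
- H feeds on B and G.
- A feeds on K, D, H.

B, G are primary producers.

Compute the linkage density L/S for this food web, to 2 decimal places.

There are L = 21 links among S = 12 species.
L/S = 21/12 = 1.7500 ≈ 1.75.

L/S = 1.75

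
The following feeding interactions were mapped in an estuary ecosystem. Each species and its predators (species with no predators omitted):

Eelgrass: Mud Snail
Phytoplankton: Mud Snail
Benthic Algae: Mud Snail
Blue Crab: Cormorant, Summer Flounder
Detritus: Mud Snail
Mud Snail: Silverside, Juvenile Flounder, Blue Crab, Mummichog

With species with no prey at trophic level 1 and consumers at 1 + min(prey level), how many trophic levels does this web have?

4

Basal resources (level 1): Eelgrass, Phytoplankton, Benthic Algae, Detritus.
Following each consumer down to its lowest-level prey: Eelgrass → Mud Snail → Blue Crab → Summer Flounder (levels 1 through 4).
All prey of Summer Flounder (Blue Crab 3) are at level 3 or above, so Summer Flounder is at level 1 + 3 = 4.
Every consumer has at least one prey at level 3 or below, so none exceeds level 4.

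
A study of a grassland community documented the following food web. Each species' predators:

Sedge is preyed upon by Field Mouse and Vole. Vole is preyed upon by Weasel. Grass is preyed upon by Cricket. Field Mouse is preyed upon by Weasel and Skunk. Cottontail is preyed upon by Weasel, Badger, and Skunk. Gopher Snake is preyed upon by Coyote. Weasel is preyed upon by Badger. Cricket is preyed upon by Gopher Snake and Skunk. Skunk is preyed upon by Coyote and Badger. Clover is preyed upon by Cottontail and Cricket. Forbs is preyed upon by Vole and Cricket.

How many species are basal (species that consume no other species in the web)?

4

Basal species (no prey listed): Grass, Forbs, Clover, Sedge.
Count: 4.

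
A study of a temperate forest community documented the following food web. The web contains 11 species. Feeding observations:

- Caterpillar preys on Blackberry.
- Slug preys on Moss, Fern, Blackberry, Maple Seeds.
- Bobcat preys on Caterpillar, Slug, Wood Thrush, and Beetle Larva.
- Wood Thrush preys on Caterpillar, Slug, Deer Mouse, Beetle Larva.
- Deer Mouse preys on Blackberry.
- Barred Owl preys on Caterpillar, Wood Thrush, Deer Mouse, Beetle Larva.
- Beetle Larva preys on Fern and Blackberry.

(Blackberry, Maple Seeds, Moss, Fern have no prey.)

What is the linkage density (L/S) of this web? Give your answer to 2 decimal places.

L/S = 1.82

There are L = 20 links among S = 11 species.
L/S = 20/11 = 1.8182 ≈ 1.82.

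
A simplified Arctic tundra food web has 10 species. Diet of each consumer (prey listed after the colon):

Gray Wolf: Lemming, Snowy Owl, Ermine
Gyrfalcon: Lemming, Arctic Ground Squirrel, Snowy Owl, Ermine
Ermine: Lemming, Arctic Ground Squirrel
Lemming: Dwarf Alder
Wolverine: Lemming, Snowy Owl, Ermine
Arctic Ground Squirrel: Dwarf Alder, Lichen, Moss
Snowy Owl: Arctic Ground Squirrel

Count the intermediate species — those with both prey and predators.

4

Intermediate species (has both prey and predators): Lemming, Arctic Ground Squirrel, Snowy Owl, Ermine.
Count: 4.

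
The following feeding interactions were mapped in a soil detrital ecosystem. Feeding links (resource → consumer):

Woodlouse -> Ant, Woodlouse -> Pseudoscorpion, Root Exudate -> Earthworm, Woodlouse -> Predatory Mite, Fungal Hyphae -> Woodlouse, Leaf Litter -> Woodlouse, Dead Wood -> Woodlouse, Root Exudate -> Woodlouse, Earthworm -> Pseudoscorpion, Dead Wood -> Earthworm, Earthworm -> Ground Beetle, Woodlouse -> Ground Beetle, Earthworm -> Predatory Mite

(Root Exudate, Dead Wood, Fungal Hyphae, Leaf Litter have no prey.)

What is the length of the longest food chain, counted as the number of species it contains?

One longest chain: Root Exudate → Woodlouse → Ground Beetle.
It has 3 species and 2 links.

3 species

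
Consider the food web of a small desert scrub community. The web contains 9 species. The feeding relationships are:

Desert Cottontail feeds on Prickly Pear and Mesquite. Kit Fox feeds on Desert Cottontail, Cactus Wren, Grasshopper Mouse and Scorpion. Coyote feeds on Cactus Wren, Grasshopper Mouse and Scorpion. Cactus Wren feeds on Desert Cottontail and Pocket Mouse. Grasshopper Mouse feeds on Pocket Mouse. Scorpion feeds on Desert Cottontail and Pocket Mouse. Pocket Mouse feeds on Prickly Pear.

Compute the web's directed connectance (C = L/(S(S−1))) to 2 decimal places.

C = 0.21

The web has S = 9 species and L = 15 feeding links.
C = L / (S(S−1)) = 15 / 72 = 0.2083 ≈ 0.21.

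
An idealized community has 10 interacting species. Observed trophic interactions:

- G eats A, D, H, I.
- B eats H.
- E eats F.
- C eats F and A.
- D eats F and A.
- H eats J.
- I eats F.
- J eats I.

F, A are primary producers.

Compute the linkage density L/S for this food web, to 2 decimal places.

L/S = 1.30

There are L = 13 links among S = 10 species.
L/S = 13/10 = 1.3000 ≈ 1.30.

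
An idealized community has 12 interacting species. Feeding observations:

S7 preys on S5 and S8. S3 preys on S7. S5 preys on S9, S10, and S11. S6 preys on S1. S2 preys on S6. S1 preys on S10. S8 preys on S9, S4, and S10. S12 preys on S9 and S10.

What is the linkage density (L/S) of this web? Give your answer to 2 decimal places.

L/S = 1.17

There are L = 14 links among S = 12 species.
L/S = 14/12 = 1.1667 ≈ 1.17.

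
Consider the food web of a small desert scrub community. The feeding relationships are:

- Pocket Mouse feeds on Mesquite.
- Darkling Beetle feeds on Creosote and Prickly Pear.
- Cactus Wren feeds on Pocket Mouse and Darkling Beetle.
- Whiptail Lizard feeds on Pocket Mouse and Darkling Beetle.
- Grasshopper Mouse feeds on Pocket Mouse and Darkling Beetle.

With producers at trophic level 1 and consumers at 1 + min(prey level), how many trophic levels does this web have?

3

Producers (level 1): Prickly Pear, Mesquite, Creosote.
Following each consumer down to its lowest-level prey: Prickly Pear → Darkling Beetle → Whiptail Lizard (levels 1 through 3).
All prey of Whiptail Lizard (Darkling Beetle 2, Pocket Mouse 2) are at level 2 or above, so Whiptail Lizard is at level 1 + 2 = 3.
Every consumer has at least one prey at level 2 or below, so none exceeds level 3.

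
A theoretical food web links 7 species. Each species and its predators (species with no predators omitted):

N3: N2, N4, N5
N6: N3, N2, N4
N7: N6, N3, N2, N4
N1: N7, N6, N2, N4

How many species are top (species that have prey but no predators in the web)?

3

Top species (has prey, but nothing eats it): N2, N4, N5.
Count: 3.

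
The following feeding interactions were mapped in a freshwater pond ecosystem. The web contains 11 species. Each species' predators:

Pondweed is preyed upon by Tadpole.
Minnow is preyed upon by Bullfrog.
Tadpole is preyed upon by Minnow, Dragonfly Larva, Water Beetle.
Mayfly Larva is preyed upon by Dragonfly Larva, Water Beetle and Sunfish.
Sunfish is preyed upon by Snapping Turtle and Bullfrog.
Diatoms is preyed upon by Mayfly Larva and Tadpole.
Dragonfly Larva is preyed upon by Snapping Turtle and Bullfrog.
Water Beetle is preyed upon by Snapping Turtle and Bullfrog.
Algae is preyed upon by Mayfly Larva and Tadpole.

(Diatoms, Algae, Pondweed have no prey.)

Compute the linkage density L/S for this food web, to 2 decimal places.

L/S = 1.64

There are L = 18 links among S = 11 species.
L/S = 18/11 = 1.6364 ≈ 1.64.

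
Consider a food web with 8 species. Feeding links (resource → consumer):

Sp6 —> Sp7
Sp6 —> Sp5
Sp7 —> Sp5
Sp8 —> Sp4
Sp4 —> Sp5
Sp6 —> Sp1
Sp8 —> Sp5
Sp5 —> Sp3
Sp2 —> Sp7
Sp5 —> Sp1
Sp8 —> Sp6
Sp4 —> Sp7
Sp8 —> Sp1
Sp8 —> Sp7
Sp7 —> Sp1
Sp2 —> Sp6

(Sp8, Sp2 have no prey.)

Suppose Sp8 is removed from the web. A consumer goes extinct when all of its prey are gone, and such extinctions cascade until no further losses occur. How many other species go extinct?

1

Remove Sp8.
Round 1: Sp4 (all prey gone) → extinct.
No further losses. Total secondary extinctions: 1.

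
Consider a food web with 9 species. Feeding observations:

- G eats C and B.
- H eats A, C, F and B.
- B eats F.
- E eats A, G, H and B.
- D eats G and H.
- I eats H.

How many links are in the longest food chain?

One longest chain: F → B → H → E.
It has 4 species and 3 links.

3 links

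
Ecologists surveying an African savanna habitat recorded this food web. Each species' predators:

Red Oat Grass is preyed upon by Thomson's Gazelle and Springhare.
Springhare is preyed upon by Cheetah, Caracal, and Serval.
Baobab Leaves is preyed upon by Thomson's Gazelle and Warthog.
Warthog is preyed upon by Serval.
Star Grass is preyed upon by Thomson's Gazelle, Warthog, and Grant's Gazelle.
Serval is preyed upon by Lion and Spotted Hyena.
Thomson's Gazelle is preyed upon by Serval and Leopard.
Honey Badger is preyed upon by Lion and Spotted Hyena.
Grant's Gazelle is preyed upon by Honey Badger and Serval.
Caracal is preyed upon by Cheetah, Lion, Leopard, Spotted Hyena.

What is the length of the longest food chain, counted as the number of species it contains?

4 species

One longest chain: Red Oat Grass → Springhare → Caracal → Leopard.
It has 4 species and 3 links.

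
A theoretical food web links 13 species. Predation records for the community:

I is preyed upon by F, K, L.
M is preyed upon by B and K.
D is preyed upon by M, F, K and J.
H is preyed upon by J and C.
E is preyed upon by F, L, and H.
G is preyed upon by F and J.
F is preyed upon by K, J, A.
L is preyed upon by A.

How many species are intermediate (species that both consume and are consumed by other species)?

Intermediate species (has both prey and predators): L, F, H, M.
Count: 4.

4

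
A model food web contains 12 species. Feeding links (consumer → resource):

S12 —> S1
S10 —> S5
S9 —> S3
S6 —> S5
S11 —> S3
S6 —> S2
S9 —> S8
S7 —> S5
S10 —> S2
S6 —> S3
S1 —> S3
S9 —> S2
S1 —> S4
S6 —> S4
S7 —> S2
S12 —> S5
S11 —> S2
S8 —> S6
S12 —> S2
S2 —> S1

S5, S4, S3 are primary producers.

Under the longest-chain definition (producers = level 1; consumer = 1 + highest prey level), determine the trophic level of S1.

Trophic level 2

S4 is a producer → level 1.
S1 eats S4 (level 1); other prey at levels: S3 1 → level 2.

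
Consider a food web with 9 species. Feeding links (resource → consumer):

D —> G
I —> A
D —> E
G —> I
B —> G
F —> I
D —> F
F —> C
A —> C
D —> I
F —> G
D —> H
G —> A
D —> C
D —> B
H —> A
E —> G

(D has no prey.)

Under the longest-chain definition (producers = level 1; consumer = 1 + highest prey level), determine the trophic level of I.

D is a producer → level 1.
F eats D → level 2.
G eats F (level 2); other prey at levels: D 1, B 2, E 2 → level 3.
I eats G (level 3); other prey at levels: D 1, F 2 → level 4.

Trophic level 4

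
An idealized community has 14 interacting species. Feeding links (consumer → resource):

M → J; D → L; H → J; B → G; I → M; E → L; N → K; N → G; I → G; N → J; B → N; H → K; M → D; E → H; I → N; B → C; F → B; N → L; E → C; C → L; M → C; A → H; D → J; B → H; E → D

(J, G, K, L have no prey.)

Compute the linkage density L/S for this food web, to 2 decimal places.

L/S = 1.79

There are L = 25 links among S = 14 species.
L/S = 25/14 = 1.7857 ≈ 1.79.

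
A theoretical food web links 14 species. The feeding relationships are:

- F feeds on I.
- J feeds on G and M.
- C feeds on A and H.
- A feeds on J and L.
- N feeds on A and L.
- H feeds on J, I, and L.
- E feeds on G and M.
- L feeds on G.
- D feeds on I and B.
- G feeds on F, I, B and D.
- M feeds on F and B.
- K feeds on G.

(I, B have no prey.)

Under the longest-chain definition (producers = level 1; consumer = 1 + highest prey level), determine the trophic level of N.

Trophic level 6

I is a producer → level 1.
F eats I → level 2.
M eats F (level 2); other prey at levels: B 1 → level 3.
J eats M (level 3); other prey at levels: G 3 → level 4.
A eats J (level 4); other prey at levels: L 4 → level 5.
N eats A (level 5); other prey at levels: L 4 → level 6.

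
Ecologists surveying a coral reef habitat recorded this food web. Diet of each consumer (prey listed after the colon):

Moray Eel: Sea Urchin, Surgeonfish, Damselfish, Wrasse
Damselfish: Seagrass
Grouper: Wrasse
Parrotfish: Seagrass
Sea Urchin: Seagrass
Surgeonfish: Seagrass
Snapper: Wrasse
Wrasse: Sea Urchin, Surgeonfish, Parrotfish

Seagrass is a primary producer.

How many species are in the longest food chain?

One longest chain: Seagrass → Sea Urchin → Wrasse → Moray Eel.
It has 4 species and 3 links.

4 species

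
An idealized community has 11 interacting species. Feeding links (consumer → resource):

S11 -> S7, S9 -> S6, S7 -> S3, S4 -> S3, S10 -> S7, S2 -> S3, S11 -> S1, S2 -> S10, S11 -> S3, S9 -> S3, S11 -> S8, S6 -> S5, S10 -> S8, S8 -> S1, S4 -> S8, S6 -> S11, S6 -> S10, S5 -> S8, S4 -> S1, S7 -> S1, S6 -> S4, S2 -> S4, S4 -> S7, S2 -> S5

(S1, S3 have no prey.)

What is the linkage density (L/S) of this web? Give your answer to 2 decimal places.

There are L = 24 links among S = 11 species.
L/S = 24/11 = 2.1818 ≈ 2.18.

L/S = 2.18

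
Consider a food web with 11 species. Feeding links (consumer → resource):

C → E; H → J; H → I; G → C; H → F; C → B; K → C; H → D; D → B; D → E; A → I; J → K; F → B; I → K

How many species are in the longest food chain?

One longest chain: E → C → K → I → H.
It has 5 species and 4 links.

5 species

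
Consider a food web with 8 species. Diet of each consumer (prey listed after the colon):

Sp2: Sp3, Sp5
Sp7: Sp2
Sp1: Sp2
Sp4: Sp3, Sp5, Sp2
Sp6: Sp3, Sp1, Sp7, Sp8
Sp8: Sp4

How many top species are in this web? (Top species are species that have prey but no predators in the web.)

1

Top species (has prey, but nothing eats it): Sp6.
Count: 1.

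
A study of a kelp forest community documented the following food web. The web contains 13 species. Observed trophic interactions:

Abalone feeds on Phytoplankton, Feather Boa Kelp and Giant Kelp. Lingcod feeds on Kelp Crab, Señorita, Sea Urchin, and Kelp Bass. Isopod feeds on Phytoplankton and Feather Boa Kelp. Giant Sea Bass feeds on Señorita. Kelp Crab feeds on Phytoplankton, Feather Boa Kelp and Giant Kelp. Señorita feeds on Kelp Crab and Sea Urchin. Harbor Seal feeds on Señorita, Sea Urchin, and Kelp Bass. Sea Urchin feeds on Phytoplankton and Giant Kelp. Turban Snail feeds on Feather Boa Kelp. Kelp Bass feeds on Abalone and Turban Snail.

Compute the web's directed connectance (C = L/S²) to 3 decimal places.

The web has S = 13 species and L = 23 feeding links.
C = L / S² = 23 / 169 = 0.1361 ≈ 0.136.

C = 0.136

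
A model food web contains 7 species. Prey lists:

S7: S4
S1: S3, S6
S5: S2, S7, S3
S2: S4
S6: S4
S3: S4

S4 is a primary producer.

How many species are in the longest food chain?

One longest chain: S4 → S2 → S5.
It has 3 species and 2 links.

3 species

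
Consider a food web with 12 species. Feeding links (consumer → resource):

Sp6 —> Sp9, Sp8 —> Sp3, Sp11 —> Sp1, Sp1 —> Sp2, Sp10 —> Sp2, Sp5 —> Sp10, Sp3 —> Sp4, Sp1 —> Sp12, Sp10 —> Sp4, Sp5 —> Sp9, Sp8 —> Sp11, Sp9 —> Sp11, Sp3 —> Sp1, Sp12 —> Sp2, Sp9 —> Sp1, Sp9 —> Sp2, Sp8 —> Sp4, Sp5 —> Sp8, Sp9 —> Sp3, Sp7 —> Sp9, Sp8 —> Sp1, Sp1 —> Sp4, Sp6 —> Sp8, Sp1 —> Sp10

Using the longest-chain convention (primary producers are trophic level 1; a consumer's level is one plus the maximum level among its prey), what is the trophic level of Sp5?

Sp2 is a producer → level 1.
Sp12 eats Sp2 → level 2.
Sp1 eats Sp12 (level 2); other prey at levels: Sp4 1, Sp2 1, Sp10 2 → level 3.
Sp3 eats Sp1 (level 3); other prey at levels: Sp4 1 → level 4.
Sp9 eats Sp3 (level 4); other prey at levels: Sp2 1, Sp1 3, Sp11 4 → level 5.
Sp5 eats Sp9 (level 5); other prey at levels: Sp10 2, Sp8 5 → level 6.

Trophic level 6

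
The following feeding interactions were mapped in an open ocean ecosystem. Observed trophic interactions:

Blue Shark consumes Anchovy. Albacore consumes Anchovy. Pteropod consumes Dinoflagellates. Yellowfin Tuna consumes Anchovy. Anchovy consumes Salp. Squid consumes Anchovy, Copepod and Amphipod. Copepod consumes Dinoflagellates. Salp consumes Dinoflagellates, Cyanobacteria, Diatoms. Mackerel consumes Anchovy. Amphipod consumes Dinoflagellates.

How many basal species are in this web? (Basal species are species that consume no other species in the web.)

3

Basal species (no prey listed): Cyanobacteria, Diatoms, Dinoflagellates.
Count: 3.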